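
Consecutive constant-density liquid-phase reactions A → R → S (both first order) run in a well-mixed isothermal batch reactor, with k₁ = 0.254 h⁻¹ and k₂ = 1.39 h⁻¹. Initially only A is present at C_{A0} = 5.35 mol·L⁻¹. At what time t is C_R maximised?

1.50 h

For first-order series the maximum of C_R occurs at t_opt = ln(k₂/k₁)/(k₂−k₁).
= ln(1.39/0.254)/(1.39−0.254) = ln(5.472)/1.136 = 1.700/1.136 = 1.50 h.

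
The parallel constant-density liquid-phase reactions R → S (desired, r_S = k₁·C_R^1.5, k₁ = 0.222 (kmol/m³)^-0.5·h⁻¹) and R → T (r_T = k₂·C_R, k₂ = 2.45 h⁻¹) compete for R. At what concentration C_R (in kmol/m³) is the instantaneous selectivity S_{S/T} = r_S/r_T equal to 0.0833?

0.845 kmol/m³

S_{S/T} = (k₁/k₂)·C_R^0.5 ⇒ C_R = (S·k₂/k₁)^(2).
= (0.0833×2.45/0.222)^(2) = (0.9193)^(2) = 0.845 kmol/m³.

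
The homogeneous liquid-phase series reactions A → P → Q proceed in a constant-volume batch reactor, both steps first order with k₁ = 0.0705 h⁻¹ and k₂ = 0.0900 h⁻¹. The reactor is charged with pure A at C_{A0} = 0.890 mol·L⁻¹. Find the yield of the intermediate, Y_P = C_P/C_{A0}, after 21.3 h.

Solving the coupled first-order balances gives C_P(t) = [k₁/(k₂−k₁)]·C_{A0}·(e^(−k₁t) − e^(−k₂t)).
e^(−k₁t) = e^(−0.0705×21.3) = e^(−1.502) = 0.2228; e^(−k₂t) = e^(−1.917) = 0.1470.
C_P = 0.0705×0.890/(0.0900−0.0705) × (0.2228−0.1470) = 3.218×0.07571 = 0.2436 mol·L⁻¹.
Y_P = C_P/C_{A0} = 0.2436/0.890 = 0.274.

0.274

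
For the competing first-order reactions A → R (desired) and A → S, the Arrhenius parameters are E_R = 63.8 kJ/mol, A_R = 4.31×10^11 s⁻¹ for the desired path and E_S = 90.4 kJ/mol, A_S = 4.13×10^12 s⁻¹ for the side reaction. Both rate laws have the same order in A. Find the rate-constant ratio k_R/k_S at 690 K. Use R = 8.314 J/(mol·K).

Since both paths have the same order in A, the concentration cancels and S_{R/S} = k_R/k_S = (A_R/A_S)·exp[(E_S−E_R)/(RT)].
(E_S−E_R)/(RT) = (90.4−63.8)×10³/(8.314×690) = 26600/5737 = 4.637.
k_R/k_S = (4.31×10^11/4.13×10^12)·exp(4.637) = 0.1044 × 103.2 = 10.8.
Since E_R < E_S, lowering the temperature improves selectivity toward R.

10.8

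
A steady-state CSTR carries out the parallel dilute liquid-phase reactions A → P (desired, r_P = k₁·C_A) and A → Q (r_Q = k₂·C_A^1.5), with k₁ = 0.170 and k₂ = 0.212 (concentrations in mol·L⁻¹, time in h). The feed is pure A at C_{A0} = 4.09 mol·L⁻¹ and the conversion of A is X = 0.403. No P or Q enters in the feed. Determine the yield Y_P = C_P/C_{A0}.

Exit C_A = C_{A0}(1−X) = 4.09×0.597 = 2.442 mol·L⁻¹.
In a CSTR the entire volume is at exit conditions, so r_P = 0.170×2.442 = 0.4151 and r_Q = 0.212×2.442^1.5 = 0.8089.
Fraction of consumed A going to P: r_P/(r_P+r_Q) = 0.3391.
C_P = 0.3391·C_{A0}·X = 0.3391×4.09×0.403 = 0.559 mol·L⁻¹; Y_P = C_P/C_{A0} = 0.137.

0.137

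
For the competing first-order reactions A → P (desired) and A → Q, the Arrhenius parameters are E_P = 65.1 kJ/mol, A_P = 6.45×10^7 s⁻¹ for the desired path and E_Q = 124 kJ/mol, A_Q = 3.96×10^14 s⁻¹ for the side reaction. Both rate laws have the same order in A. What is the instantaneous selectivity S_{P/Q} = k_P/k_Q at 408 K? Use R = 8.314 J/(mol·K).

5.66

Since both paths have the same order in A, the concentration cancels and S_{P/Q} = k_P/k_Q = (A_P/A_Q)·exp[(E_Q−E_P)/(RT)].
(E_Q−E_P)/(RT) = (124−65.1)×10³/(8.314×408) = 58900/3392 = 17.36.
k_P/k_Q = (6.45×10^7/3.96×10^14)·exp(17.36) = 1.629×10^-7 × 3.475×10^7 = 5.66.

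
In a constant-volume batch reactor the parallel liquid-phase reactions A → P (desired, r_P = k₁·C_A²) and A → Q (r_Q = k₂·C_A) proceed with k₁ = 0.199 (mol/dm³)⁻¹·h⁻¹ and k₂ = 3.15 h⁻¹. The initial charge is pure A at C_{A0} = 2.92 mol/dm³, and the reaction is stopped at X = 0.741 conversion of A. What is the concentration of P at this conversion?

C_A = C_{A0}(1−X) = 0.7563 mol/dm³.
Along a PFR/batch, dC_Q/dC_A = −r_Q/(r_P+r_Q) = −k₂/(k₂+k₁·C_A).
Integrating from C_{A0} to C_A: C_Q = (3.15/0.199)·ln[(3.15+0.199·2.92)/(3.15+0.199·0.756)] = 15.83·ln(3.731/3.300) = 1.941 mol/dm³.
Then C_P = (C_{A0}−C_A) − C_Q = 2.164 − 1.941 = 0.2227 mol/dm³.

0.223 mol/dm³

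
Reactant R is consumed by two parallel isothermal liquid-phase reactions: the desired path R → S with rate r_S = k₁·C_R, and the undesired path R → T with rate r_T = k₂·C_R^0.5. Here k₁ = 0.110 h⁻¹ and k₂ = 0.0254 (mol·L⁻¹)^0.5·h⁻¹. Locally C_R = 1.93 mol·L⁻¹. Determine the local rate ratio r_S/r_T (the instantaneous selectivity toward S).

S_{S/T} = r_S/r_T = (k₁·C_R)/(k₂·C_R^0.5) = (k₁/k₂)·C_R^0.5.
= (0.110×1.930) / (0.0254×1.930^0.5) = 0.2123/0.03529 = 6.02.
Since the desired path is higher order in R, keeping C_R high (PFR or concentrated feed) favours S.

6.02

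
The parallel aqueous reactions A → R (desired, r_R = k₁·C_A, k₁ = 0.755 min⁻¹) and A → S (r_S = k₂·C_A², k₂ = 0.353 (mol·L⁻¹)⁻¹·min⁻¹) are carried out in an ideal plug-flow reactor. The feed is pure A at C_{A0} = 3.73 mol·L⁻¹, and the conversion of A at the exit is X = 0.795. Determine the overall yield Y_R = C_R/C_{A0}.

0.404

C_A = C_{A0}(1−X) = 0.7646 mol·L⁻¹.
Along a PFR/batch, dC_R/dC_A = −r_R/(r_R+r_S) = −k₁/(k₁+k₂·C_A).
Integrating from C_{A0} to C_A: C_R = (0.755/0.353)·ln[(0.755+0.353·3.73)/(0.755+0.353·0.765)] = 2.139·ln(2.072/1.025) = 1.505 mol·L⁻¹.
Y_R = C_R/C_{A0} = 1.505/3.73 = 0.404.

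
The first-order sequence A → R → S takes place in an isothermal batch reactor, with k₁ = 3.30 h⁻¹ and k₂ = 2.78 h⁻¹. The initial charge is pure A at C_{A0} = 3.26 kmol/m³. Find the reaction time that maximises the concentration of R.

For first-order series the maximum of C_R occurs at t_opt = ln(k₂/k₁)/(k₂−k₁).
= ln(2.78/3.30)/(2.78−3.30) = ln(0.8424)/-0.5200 = -0.1715/-0.5200 = 0.330 h.

0.330 h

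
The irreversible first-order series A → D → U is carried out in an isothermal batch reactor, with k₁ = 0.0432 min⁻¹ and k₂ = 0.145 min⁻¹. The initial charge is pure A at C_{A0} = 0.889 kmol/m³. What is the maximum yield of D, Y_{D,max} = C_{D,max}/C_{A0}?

Evaluating C_D at t_opt = ln(k₂/k₁)/(k₂−k₁) gives C_{D,max}/C_{A0} = (k₁/k₂)^[k₂/(k₂−k₁)].
= (0.0432/0.145)^(0.145/(0.145−0.0432)) = (0.2979)^(1.424) = 0.1782.

0.178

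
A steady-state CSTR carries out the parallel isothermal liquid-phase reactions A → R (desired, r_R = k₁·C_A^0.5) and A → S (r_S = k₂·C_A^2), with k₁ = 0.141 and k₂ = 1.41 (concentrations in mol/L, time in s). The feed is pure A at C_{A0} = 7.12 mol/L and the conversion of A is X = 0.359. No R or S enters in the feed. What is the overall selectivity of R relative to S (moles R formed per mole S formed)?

Exit C_A = C_{A0}(1−X) = 7.12×0.641 = 4.564 mol/L.
Rates in a CSTR are evaluated at the outlet concentration: r_R = 0.141×4.564^0.5 = 0.3012, r_S = 1.41×4.564^2 = 29.37.
Overall selectivity = C_R/C_S = r_Rτ/(r_Sτ) = r_R/r_S = 0.0103.

0.0103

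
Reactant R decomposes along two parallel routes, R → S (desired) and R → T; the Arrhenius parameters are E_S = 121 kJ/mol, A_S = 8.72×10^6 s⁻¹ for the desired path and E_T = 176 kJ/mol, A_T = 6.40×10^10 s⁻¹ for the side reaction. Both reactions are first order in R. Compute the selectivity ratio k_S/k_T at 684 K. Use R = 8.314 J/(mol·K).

k_S/k_T = (A_S/A_T)·exp[−(E_S−E_T)/(RT)] = (A_S/A_T)·exp[(E_T−E_S)/(RT)].
(E_T−E_S)/(RT) = (176−121)×10³/(8.314×684) = 55000/5687 = 9.672.
k_S/k_T = (8.72×10^6/6.40×10^10)·exp(9.672) = 1.363×10^-4 × 15860 = 2.16.
Since E_S < E_T, lowering the temperature improves selectivity toward S.

2.16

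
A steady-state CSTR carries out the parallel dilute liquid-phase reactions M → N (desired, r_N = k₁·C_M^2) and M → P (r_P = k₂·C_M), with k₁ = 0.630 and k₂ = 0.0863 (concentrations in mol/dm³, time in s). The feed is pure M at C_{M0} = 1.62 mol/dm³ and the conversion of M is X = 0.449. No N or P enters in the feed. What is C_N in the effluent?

Exit C_M = C_{M0}(1−X) = 1.62×0.551 = 0.8926 mol/dm³.
Rates in a CSTR are evaluated at the outlet concentration: r_N = 0.630×0.8926^2 = 0.5020, r_P = 0.0863×0.8926 = 0.07703.
Fraction of consumed M going to N: r_N/(r_N+r_P) = 0.8670.
C_N = 0.8670·C_{M0}·X = 0.8670×1.62×0.449 = 0.631 mol/dm³.

0.631 mol/dm³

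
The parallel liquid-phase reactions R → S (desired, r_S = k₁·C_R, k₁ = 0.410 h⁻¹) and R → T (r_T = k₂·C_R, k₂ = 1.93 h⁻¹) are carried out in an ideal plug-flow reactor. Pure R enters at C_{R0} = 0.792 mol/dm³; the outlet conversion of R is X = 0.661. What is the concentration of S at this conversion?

0.0917 mol/dm³

C_R = C_{R0}(1−X) = 0.2685 mol/dm³.
Both paths are first order in R, so the instantaneous fraction to S is constant: dC_S/d(−C_R) = k₁/(k₁+k₂) = 0.1752.
C_S = 0.1752·(C_{R0}−C_R) = 0.1752×0.5235 = 0.0917 mol/dm³.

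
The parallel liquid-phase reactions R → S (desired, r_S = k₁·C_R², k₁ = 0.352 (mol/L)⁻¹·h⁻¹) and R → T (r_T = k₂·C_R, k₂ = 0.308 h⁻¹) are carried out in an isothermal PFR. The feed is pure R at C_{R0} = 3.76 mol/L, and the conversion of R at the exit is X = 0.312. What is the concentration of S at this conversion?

0.918 mol/L

C_R = C_{R0}(1−X) = 2.587 mol/L.
Along a PFR/batch, dC_T/dC_R = −r_T/(r_S+r_T) = −k₂/(k₂+k₁·C_R).
Integrating from C_{R0} to C_R: C_T = (0.308/0.352)·ln[(0.308+0.352·3.76)/(0.308+0.352·2.59)] = 0.8750·ln(1.632/1.219) = 0.2553 mol/L.
Then C_S = (C_{R0}−C_R) − C_T = 1.173 − 0.2553 = 0.9178 mol/L.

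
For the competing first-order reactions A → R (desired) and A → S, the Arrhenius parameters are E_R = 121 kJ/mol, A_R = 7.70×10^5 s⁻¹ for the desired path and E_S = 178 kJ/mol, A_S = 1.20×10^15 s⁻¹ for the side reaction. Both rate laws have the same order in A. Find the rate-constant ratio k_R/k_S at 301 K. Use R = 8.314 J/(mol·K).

With equal orders, S_{R/S} = k_R/k_S = (A_R/A_S)·exp[(E_S−E_R)/(RT)].
(E_S−E_R)/(RT) = (178−121)×10³/(8.314×301) = 57000/2503 = 22.78.
k_R/k_S = (7.70×10^5/1.20×10^15)·exp(22.78) = 6.417×10^-10 × 7.798×10^9 = 5.00.
Since E_R < E_S, lowering the temperature improves selectivity toward R.

5.00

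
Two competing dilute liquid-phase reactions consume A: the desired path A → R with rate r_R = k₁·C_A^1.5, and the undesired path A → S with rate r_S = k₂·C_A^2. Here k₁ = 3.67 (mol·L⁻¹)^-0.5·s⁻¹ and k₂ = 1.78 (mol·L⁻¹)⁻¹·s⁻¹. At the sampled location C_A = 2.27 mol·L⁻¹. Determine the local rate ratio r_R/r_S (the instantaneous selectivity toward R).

1.37

S_{R/S} = r_R/r_S = (k₁·C_A^1.5)/(k₂·C_A^2) = (k₁/k₂)·C_A^-0.5.
= (3.67×2.270^1.5) / (1.78×2.270^2) = 12.55/9.172 = 1.37.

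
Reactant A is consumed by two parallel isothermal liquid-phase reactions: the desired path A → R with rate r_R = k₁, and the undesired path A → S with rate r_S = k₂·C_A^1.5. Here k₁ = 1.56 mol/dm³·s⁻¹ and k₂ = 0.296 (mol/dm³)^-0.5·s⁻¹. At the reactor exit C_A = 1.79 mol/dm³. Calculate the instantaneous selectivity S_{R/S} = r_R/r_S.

2.20

S_{R/S} = r_R/r_S = (k₁)/(k₂·C_A^1.5) = (k₁/k₂)·C_A^-1.5.
= (1.56) / (0.296×1.790^1.5) = 1.560/0.7089 = 2.20.
The undesired path is higher order in A, so low C_A (CSTR or dilute feed) favours R.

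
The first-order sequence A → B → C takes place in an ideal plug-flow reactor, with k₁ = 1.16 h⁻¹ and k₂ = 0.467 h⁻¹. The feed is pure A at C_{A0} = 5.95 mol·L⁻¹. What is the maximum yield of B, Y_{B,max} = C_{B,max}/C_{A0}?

For a first-order series the maximum intermediate yield is C_{B,max}/C_{A0} = (k₁/k₂)^[k₂/(k₂−k₁)].
= (1.16/0.467)^(0.467/(0.467−1.16)) = (2.484)^(-0.6739) = 0.5417.

0.542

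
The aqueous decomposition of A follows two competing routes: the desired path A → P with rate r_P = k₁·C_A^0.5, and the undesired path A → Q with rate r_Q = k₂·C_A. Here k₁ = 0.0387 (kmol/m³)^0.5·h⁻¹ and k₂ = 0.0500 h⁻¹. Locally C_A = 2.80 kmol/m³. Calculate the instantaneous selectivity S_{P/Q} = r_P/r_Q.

0.463

S_{P/Q} = r_P/r_Q = (k₁·C_A^0.5)/(k₂·C_A) = (k₁/k₂)·C_A^-0.5.
= (0.0387×2.800^0.5) / (0.0500×2.800) = 0.06476/0.1400 = 0.463.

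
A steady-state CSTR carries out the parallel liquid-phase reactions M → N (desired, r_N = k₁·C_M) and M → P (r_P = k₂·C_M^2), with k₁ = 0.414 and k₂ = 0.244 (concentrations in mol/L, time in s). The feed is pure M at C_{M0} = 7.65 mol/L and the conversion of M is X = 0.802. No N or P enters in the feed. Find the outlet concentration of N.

Exit C_M = C_{M0}(1−X) = 7.65×0.198 = 1.515 mol/L.
In a CSTR the entire volume is at exit conditions, so r_N = 0.414×1.515 = 0.6271 and r_P = 0.244×1.515^2 = 0.5598.
Fraction of consumed M going to N: r_N/(r_N+r_P) = 0.5283.
C_N = 0.5283·C_{M0}·X = 0.5283×7.65×0.802 = 3.24 mol/L.

3.24 mol/L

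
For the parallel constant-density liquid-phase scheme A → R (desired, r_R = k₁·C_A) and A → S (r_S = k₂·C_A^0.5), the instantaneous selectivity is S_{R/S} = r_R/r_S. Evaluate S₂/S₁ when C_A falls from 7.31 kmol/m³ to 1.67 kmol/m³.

S_{R/S} = (k₁/k₂)·C_A^0.5, so S₂/S₁ = (C_{A,2}/C_{A,1})^0.5.
= (1.67/7.31)^0.5 = (0.2285)^0.5 = 0.478.
Selectivity toward R falls as C_A falls — high-concentration operation is favoured.

0.478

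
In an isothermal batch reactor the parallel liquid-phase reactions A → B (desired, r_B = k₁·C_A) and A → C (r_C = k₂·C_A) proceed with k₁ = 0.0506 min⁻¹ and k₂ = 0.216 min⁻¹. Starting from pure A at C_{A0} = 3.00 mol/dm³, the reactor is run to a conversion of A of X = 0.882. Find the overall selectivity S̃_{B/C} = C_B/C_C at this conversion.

0.234

C_A = C_{A0}(1−X) = 0.3540 mol/dm³.
Both paths are first order in A, so the instantaneous fraction to B is constant: dC_B/d(−C_A) = k₁/(k₁+k₂) = 0.1898.
C_B = 0.1898·(C_{A0}−C_A) = 0.1898×2.646 = 0.502 mol/dm³.
C_C = (C_{A0}−C_A)−C_B = 2.144 mol/dm³; S̃_{B/C} = 0.5022/2.144 = 0.234.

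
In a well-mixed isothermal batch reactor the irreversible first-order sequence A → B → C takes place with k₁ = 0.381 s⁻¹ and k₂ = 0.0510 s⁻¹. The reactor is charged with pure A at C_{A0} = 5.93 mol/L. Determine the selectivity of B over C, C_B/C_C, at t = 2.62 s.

For first-order series with pure A initially, C_B(t) = k₁C_{A0}/(k₂−k₁)·(e^(−k₁t) − e^(−k₂t)).
e^(−k₁t) = e^(−0.381×2.62) = e^(−0.9982) = 0.3685; e^(−k₂t) = e^(−0.1336) = 0.8749.
C_B = 0.381×5.93/(0.0510−0.381) × (0.3685−0.8749) = (-6.846)×(-0.5064) = 3.467 mol/L.
C_A = C_{A0}e^(−k₁t) = 2.185 mol/L, so C_C = C_{A0}−C_A−C_B = 0.2776 mol/L; C_B/C_C = 12.5.

12.5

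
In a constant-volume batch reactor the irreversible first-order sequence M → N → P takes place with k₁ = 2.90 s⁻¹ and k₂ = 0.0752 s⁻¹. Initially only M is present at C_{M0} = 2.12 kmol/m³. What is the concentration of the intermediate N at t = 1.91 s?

1.88 kmol/m³

For first-order series with pure M initially, C_N(t) = k₁C_{M0}/(k₂−k₁)·(e^(−k₁t) − e^(−k₂t)).
e^(−k₁t) = e^(−2.90×1.91) = e^(−5.539) = 0.003930; e^(−k₂t) = e^(−0.1436) = 0.8662.
C_N = 2.90×2.12/(0.0752−2.90) × (0.003930−0.8662) = (-2.176)×(-0.8623) = 1.877 kmol/m³.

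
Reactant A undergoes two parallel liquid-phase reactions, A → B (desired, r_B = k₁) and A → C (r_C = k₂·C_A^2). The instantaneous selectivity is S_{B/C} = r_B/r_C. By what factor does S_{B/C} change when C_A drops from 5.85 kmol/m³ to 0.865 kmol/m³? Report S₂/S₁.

S_{B/C} = (k₁/k₂)·C_A^-2, so S₂/S₁ = (C_{A,2}/C_{A,1})^-2.
= (0.865/5.85)^(-2) = (0.1479)^(-2) = 45.7.

45.7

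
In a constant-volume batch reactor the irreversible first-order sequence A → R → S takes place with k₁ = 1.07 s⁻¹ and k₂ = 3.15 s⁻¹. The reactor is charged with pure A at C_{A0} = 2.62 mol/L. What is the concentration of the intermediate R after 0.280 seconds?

0.441 mol/L

Solving the coupled first-order balances gives C_R(t) = [k₁/(k₂−k₁)]·C_{A0}·(e^(−k₁t) − e^(−k₂t)).
e^(−k₁t) = e^(−1.07×0.280) = e^(−0.2996) = 0.7411; e^(−k₂t) = e^(−0.8820) = 0.4140.
C_R = 1.07×2.62/(3.15−1.07) × (0.7411−0.4140) = 1.348×0.3272 = 0.4409 mol/L.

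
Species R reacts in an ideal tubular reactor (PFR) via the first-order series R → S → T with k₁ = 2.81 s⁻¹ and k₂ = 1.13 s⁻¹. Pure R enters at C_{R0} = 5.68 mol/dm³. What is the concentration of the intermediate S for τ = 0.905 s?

2.67 mol/dm³

Solving the coupled first-order balances gives C_S(τ) = [k₁/(k₂−k₁)]·C_{R0}·(e^(−k₁τ) − e^(−k₂τ)).
e^(−k₁τ) = e^(−2.81×0.905) = e^(−2.543) = 0.07863; e^(−k₂τ) = e^(−1.023) = 0.3596.
C_S = 2.81×5.68/(1.13−2.81) × (0.07863−0.3596) = (-9.500)×(-0.2810) = 2.670 mol/dm³.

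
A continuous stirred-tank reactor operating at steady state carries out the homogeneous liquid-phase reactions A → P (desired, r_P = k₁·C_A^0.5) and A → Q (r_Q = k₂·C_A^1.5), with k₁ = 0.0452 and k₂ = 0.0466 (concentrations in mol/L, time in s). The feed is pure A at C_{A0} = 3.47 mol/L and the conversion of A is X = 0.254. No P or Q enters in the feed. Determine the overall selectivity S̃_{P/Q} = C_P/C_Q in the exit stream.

0.375

Exit C_A = C_{A0}(1−X) = 3.47×0.746 = 2.589 mol/L.
A CSTR operates uniformly at the exit composition, giving r_P = 0.07272 and r_Q = 0.1941 (each k·C_A^n at C_A = 2.589).
Overall selectivity = C_P/C_Q = r_Pτ/(r_Qτ) = r_P/r_Q = 0.375.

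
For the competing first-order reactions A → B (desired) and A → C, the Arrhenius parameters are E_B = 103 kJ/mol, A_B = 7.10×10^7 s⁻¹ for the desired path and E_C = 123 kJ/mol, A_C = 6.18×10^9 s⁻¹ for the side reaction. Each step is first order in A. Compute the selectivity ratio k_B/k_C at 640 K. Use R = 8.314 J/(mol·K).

0.493

With equal orders, S_{B/C} = k_B/k_C = (A_B/A_C)·exp[(E_C−E_B)/(RT)].
(E_C−E_B)/(RT) = (123−103)×10³/(8.314×640) = 20000/5321 = 3.759.
k_B/k_C = (7.10×10^7/6.18×10^9)·exp(3.759) = 0.01149 × 42.89 = 0.493.
Since E_B < E_C, lowering the temperature improves selectivity toward B.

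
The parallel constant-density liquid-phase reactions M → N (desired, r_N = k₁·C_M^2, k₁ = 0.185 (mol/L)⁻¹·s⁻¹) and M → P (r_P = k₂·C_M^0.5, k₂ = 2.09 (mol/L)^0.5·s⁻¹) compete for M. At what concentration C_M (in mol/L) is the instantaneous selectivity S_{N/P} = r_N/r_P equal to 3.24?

S_{N/P} = (k₁/k₂)·C_M^1.5 ⇒ C_M = (S·k₂/k₁)^(1/1.5).
= (3.24×2.09/0.185)^(0.6667) = (36.60)^(0.6667) = 11.0 mol/L.

11.0 mol/L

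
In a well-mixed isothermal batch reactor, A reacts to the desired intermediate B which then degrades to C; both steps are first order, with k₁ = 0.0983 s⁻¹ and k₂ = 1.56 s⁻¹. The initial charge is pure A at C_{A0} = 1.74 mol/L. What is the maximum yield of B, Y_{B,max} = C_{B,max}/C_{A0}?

0.0523

At the optimum, C_{B,max}/C_{A0} = (k₁/k₂)^[k₂/(k₂−k₁)].
= (0.0983/1.56)^(1.56/(1.56−0.0983)) = (0.06301)^(1.067) = 0.05232.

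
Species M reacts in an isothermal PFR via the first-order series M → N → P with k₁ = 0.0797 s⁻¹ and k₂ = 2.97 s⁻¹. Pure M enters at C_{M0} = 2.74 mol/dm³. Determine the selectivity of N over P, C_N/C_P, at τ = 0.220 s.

Solving the coupled first-order balances gives C_N(τ) = [k₁/(k₂−k₁)]·C_{M0}·(e^(−k₁τ) − e^(−k₂τ)).
e^(−k₁τ) = e^(−0.0797×0.220) = e^(−0.01753) = 0.9826; e^(−k₂τ) = e^(−0.6534) = 0.5203.
C_N = 0.0797×2.74/(2.97−0.0797) × (0.9826−0.5203) = 0.07556×0.4623 = 0.03493 mol/dm³.
C_M = C_{M0}e^(−k₁τ) = 2.692 mol/dm³, so C_P = C_{M0}−C_M−C_N = 0.01269 mol/dm³; C_N/C_P = 2.75.

2.75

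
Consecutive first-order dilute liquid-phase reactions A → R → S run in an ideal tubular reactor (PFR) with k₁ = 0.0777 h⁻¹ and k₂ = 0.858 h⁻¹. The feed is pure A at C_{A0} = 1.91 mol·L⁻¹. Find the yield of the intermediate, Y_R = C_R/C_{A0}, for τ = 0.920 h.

The intermediate concentration in a first-order A→B→C sequence is C_R = k₁C_{A0}(e^(−k₁τ) − e^(−k₂τ))/(k₂−k₁).
e^(−k₁τ) = e^(−0.0777×0.920) = e^(−0.07148) = 0.9310; e^(−k₂τ) = e^(−0.7894) = 0.4541.
C_R = 0.0777×1.91/(0.858−0.0777) × (0.9310−0.4541) = 0.1902×0.4769 = 0.09070 mol·L⁻¹.
Y_R = C_R/C_{A0} = 0.09070/1.91 = 0.0475.

0.0475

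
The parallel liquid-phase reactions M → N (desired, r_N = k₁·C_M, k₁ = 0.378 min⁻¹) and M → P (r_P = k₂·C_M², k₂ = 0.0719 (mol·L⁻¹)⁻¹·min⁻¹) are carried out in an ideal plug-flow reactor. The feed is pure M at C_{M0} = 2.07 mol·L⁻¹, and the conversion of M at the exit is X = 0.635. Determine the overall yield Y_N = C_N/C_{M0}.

0.502

C_M = C_{M0}(1−X) = 0.7555 mol·L⁻¹.
Along a PFR/batch, dC_N/dC_M = −r_N/(r_N+r_P) = −k₁/(k₁+k₂·C_M).
Integrating from C_{M0} to C_M: C_N = (0.378/0.0719)·ln[(0.378+0.0719·2.07)/(0.378+0.0719·0.756)] = 5.257·ln(0.5268/0.4323) = 1.039 mol·L⁻¹.
Y_N = C_N/C_{M0} = 1.039/2.07 = 0.502.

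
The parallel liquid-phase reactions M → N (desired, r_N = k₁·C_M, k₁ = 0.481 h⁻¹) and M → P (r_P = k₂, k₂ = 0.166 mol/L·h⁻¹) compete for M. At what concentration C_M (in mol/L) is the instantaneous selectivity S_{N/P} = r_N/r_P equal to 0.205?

S_{N/P} = (k₁/k₂)·C_M ⇒ C_M = S·k₂/k₁.
= 0.205×0.166/0.481 = 0.0707 mol/L.

0.0707 mol/L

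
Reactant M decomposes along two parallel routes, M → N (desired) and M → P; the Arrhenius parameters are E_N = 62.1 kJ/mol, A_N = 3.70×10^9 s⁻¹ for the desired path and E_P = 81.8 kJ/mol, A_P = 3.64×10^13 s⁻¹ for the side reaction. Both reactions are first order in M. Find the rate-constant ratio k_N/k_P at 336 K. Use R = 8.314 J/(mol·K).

k_N/k_P = (A_N/A_P)·exp[−(E_N−E_P)/(RT)] = (A_N/A_P)·exp[(E_P−E_N)/(RT)].
(E_P−E_N)/(RT) = (81.8−62.1)×10³/(8.314×336) = 19700/2794 = 7.052.
k_N/k_P = (3.70×10^9/3.64×10^13)·exp(7.052) = 1.016×10^-4 × 1155 = 0.117.
Since E_N < E_P, lowering the temperature improves selectivity toward N.

0.117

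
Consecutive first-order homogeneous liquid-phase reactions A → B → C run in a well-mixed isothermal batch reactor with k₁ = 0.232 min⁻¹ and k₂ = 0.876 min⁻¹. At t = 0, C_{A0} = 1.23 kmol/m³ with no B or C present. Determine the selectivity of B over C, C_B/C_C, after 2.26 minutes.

Solving the coupled first-order balances gives C_B(t) = [k₁/(k₂−k₁)]·C_{A0}·(e^(−k₁t) − e^(−k₂t)).
e^(−k₁t) = e^(−0.232×2.26) = e^(−0.5243) = 0.5920; e^(−k₂t) = e^(−1.980) = 0.1381.
C_B = 0.232×1.23/(0.876−0.232) × (0.5920−0.1381) = 0.4431×0.4539 = 0.2011 kmol/m³.
C_A = C_{A0}e^(−k₁t) = 0.7281 kmol/m³, so C_C = C_{A0}−C_A−C_B = 0.3008 kmol/m³; C_B/C_C = 0.669.

0.669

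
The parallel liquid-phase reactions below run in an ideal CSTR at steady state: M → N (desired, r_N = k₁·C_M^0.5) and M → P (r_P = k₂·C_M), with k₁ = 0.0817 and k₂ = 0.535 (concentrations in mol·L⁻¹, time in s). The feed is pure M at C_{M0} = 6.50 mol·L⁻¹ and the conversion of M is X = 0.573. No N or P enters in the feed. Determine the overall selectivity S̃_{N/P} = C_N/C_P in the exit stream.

0.0917

Exit C_M = C_{M0}(1−X) = 6.50×0.427 = 2.776 mol·L⁻¹.
A CSTR operates uniformly at the exit composition, giving r_N = 0.1361 and r_P = 1.485 (each k·C_M^n at C_M = 2.776).
Overall selectivity = C_N/C_P = r_Nτ/(r_Pτ) = r_N/r_P = 0.0917.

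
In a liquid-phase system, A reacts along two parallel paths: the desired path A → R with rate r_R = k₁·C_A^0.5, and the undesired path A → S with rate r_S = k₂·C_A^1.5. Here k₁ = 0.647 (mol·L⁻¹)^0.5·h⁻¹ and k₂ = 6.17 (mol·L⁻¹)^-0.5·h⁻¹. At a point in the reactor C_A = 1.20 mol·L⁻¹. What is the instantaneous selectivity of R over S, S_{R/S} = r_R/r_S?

S_{R/S} = r_R/r_S = (k₁·C_A^0.5)/(k₂·C_A^1.5) = (k₁/k₂)·C_A⁻¹.
= (0.647×1.200^0.5) / (6.17×1.200^1.5) = 0.7088/8.111 = 0.0874.
The undesired path is higher order in A, so low C_A (CSTR or dilute feed) favours R.

0.0874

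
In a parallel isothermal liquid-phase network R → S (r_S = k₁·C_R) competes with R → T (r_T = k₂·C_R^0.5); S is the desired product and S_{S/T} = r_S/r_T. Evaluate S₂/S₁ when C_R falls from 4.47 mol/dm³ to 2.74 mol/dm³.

0.783

S_{S/T} = (k₁/k₂)·C_R^0.5, so S₂/S₁ = (C_{R,2}/C_{R,1})^0.5.
= (2.74/4.47)^0.5 = (0.6130)^0.5 = 0.783.
Selectivity toward S falls as C_R falls — high-concentration operation is favoured.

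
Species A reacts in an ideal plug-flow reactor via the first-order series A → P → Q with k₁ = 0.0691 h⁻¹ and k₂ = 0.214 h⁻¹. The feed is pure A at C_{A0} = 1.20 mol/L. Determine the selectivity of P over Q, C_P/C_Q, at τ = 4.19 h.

Solving the coupled first-order balances gives C_P(τ) = [k₁/(k₂−k₁)]·C_{A0}·(e^(−k₁τ) − e^(−k₂τ)).
e^(−k₁τ) = e^(−0.0691×4.19) = e^(−0.2895) = 0.7486; e^(−k₂τ) = e^(−0.8967) = 0.4079.
C_P = 0.0691×1.20/(0.214−0.0691) × (0.7486−0.4079) = 0.5723×0.3407 = 0.1950 mol/L.
C_A = C_{A0}e^(−k₁τ) = 0.8983 mol/L, so C_Q = C_{A0}−C_A−C_P = 0.1067 mol/L; C_P/C_Q = 1.83.

1.83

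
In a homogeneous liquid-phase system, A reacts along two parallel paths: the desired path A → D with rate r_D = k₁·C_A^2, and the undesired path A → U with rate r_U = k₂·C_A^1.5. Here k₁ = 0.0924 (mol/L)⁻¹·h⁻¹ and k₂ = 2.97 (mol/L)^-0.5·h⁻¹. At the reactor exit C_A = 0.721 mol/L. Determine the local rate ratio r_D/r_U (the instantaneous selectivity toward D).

0.0264

S_{D/U} = r_D/r_U = (k₁·C_A^2)/(k₂·C_A^1.5) = (k₁/k₂)·C_A^0.5.
= (0.0924×0.7210^2) / (2.97×0.7210^1.5) = 0.04803/1.818 = 0.0264.
Since the desired path is higher order in A, keeping C_A high (PFR or concentrated feed) favours D.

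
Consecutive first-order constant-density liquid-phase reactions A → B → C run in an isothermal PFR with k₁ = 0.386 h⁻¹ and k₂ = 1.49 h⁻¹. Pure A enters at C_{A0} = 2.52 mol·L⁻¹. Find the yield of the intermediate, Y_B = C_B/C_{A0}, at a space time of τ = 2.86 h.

0.111

Solving the coupled first-order balances gives C_B(τ) = [k₁/(k₂−k₁)]·C_{A0}·(e^(−k₁τ) − e^(−k₂τ)).
e^(−k₁τ) = e^(−0.386×2.86) = e^(−1.104) = 0.3316; e^(−k₂τ) = e^(−4.261) = 0.01410.
C_B = 0.386×2.52/(1.49−0.386) × (0.3316−0.01410) = 0.8811×0.3175 = 0.2797 mol·L⁻¹.
Y_B = C_B/C_{A0} = 0.2797/2.52 = 0.111.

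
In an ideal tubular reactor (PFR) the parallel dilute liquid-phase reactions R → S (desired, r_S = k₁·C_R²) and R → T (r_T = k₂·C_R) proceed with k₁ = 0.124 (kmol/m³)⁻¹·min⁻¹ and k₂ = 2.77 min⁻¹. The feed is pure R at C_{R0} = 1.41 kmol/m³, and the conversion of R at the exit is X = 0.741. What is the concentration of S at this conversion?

0.0398 kmol/m³

C_R = C_{R0}(1−X) = 0.3652 kmol/m³.
Along a PFR/batch, dC_T/dC_R = −r_T/(r_S+r_T) = −k₂/(k₂+k₁·C_R).
Integrating from C_{R0} to C_R: C_T = (2.77/0.124)·ln[(2.77+0.124·1.41)/(2.77+0.124·0.365)] = 22.34·ln(2.945/2.815) = 1.005 kmol/m³.
Then C_S = (C_{R0}−C_R) − C_T = 1.045 − 1.005 = 0.03976 kmol/m³.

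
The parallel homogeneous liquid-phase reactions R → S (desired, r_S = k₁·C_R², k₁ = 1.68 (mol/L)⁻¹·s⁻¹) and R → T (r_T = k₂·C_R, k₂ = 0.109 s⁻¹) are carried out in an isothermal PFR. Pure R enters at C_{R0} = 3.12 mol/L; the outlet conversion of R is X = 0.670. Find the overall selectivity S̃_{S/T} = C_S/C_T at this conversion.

29.2

C_R = C_{R0}(1−X) = 1.030 mol/L.
Along a PFR/batch, dC_T/dC_R = −r_T/(r_S+r_T) = −k₂/(k₂+k₁·C_R).
Integrating from C_{R0} to C_R: C_T = (0.109/1.68)·ln[(0.109+1.68·3.12)/(0.109+1.68·1.03)] = 0.06488·ln(5.351/1.839) = 0.06930 mol/L.
Then C_S = (C_{R0}−C_R) − C_T = 2.090 − 0.06930 = 2.021 mol/L.
S̃_{S/T} = C_S/C_T = 2.021/0.06930 = 29.2.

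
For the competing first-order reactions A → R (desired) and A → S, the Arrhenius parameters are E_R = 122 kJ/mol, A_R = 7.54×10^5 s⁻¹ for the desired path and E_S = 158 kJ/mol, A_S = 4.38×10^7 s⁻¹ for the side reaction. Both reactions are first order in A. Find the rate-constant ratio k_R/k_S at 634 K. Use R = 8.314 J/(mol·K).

15.9

With equal orders, S_{R/S} = k_R/k_S = (A_R/A_S)·exp[(E_S−E_R)/(RT)].
(E_S−E_R)/(RT) = (158−122)×10³/(8.314×634) = 36000/5271 = 6.830.
k_R/k_S = (7.54×10^5/4.38×10^7)·exp(6.830) = 0.01721 × 924.9 = 15.9.
Since E_R < E_S, lowering the temperature improves selectivity toward R.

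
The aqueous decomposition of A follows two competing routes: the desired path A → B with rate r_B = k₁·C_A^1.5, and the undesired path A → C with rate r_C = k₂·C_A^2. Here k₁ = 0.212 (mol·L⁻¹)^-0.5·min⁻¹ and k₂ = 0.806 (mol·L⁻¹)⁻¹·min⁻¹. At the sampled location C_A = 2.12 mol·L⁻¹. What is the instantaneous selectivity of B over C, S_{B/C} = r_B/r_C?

0.181

S_{B/C} = r_B/r_C = (k₁·C_A^1.5)/(k₂·C_A^2) = (k₁/k₂)·C_A^-0.5.
= (0.212×2.120^1.5) / (0.806×2.120^2) = 0.6544/3.622 = 0.181.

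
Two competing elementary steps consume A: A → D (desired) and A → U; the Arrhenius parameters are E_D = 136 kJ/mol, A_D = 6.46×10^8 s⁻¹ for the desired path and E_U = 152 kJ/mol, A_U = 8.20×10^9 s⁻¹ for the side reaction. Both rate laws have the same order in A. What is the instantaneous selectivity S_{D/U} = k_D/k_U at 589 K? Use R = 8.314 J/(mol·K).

2.07

k_D/k_U = (A_D/A_U)·exp[−(E_D−E_U)/(RT)] = (A_D/A_U)·exp[(E_U−E_D)/(RT)].
(E_U−E_D)/(RT) = (152−136)×10³/(8.314×589) = 16000/4897 = 3.267.
k_D/k_U = (6.46×10^8/8.20×10^9)·exp(3.267) = 0.07878 × 26.24 = 2.07.
Since E_D < E_U, lowering the temperature improves selectivity toward D.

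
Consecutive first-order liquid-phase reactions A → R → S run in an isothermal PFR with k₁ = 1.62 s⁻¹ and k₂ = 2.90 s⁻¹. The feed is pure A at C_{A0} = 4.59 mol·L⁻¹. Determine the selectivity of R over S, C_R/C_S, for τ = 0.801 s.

For first-order series with pure A initially, C_R(τ) = k₁C_{A0}/(k₂−k₁)·(e^(−k₁τ) − e^(−k₂τ)).
e^(−k₁τ) = e^(−1.62×0.801) = e^(−1.298) = 0.2732; e^(−k₂τ) = e^(−2.323) = 0.09799.
C_R = 1.62×4.59/(2.90−1.62) × (0.2732−0.09799) = 5.809×0.1752 = 1.018 mol·L⁻¹.
C_A = C_{A0}e^(−k₁τ) = 1.254 mol·L⁻¹, so C_S = C_{A0}−C_A−C_R = 2.318 mol·L⁻¹; C_R/C_S = 0.439.

0.439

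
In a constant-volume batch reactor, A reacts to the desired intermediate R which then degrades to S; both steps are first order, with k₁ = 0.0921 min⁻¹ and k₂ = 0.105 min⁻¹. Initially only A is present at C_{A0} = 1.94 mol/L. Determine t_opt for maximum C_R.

For first-order series the maximum of C_R occurs at t_opt = ln(k₂/k₁)/(k₂−k₁).
= ln(0.105/0.0921)/(0.105−0.0921) = ln(1.140)/0.01290 = 0.1311/0.01290 = 10.2 min.

10.2 min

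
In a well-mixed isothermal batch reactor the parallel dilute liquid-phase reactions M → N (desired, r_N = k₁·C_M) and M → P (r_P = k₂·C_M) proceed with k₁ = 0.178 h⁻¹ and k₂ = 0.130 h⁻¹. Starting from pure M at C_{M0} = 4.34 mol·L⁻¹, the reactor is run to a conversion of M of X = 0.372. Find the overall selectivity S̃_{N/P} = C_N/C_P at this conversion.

1.37

C_M = C_{M0}(1−X) = 2.726 mol·L⁻¹.
Both paths are first order in M, so the instantaneous fraction to N is constant: dC_N/d(−C_M) = k₁/(k₁+k₂) = 0.5779.
C_N = 0.5779·(C_{M0}−C_M) = 0.5779×1.614 = 0.933 mol·L⁻¹.
C_P = (C_{M0}−C_M)−C_N = 0.6814 mol·L⁻¹; S̃_{N/P} = 0.9330/0.6814 = 1.37.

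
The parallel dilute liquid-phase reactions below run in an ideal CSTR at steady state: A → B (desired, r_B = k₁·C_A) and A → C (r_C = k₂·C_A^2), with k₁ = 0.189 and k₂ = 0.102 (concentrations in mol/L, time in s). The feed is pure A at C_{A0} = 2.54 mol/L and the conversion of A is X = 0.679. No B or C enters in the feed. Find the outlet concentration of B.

1.20 mol/L

Exit C_A = C_{A0}(1−X) = 2.54×0.321 = 0.8153 mol/L.
A CSTR operates uniformly at the exit composition, giving r_B = 0.1541 and r_C = 0.06781 (each k·C_A^n at C_A = 0.8153).
Fraction of consumed A going to B: r_B/(r_B+r_C) = 0.6944.
C_B = 0.6944·C_{A0}·X = 0.6944×2.54×0.679 = 1.20 mol/L.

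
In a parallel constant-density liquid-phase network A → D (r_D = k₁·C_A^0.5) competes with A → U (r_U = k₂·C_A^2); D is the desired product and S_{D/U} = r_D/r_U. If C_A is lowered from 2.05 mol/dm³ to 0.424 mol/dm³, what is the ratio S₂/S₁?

10.6

S_{D/U} = (k₁/k₂)·C_A^-1.5, so S₂/S₁ = (C_{A,2}/C_{A,1})^-1.5.
= (0.424/2.05)^(-1.5) = (0.2068)^(-1.5) = 10.6.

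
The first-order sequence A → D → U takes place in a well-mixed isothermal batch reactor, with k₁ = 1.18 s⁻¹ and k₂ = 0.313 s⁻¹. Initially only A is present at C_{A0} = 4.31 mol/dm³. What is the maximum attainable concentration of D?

2.67 mol/dm³

Evaluating C_D at t_opt = ln(k₂/k₁)/(k₂−k₁) gives C_{D,max}/C_{A0} = (k₁/k₂)^[k₂/(k₂−k₁)].
= (1.18/0.313)^(0.313/(0.313−1.18)) = (3.770)^(-0.3610) = 0.6193.
C_{D,max} = 0.6193×4.31 = 2.67 mol/dm³.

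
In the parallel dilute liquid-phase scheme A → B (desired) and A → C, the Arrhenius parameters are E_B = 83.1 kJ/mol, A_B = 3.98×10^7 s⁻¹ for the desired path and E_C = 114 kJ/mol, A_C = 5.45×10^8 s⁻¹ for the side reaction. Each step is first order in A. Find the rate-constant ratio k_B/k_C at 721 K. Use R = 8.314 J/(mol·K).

Since both paths have the same order in A, the concentration cancels and S_{B/C} = k_B/k_C = (A_B/A_C)·exp[(E_C−E_B)/(RT)].
(E_C−E_B)/(RT) = (114−83.1)×10³/(8.314×721) = 30900/5994 = 5.155.
k_B/k_C = (3.98×10^7/5.45×10^8)·exp(5.155) = 0.07303 × 173.3 = 12.7.

12.7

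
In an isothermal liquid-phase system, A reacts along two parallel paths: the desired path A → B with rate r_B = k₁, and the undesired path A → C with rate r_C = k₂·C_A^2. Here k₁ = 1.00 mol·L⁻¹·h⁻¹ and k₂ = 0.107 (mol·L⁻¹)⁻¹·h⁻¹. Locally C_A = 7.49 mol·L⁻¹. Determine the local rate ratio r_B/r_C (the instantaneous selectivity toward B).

S_{B/C} = r_B/r_C = (k₁)/(k₂·C_A^2) = (k₁/k₂)·C_A^-2.
= (1.00) / (0.107×7.490^2) = 1.000/6.003 = 0.167.

0.167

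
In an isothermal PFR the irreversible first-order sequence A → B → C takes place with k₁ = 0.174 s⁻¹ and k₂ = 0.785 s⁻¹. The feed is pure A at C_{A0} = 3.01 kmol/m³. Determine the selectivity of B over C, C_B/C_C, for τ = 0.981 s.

The intermediate concentration in a first-order A→B→C sequence is C_B = k₁C_{A0}(e^(−k₁τ) − e^(−k₂τ))/(k₂−k₁).
e^(−k₁τ) = e^(−0.174×0.981) = e^(−0.1707) = 0.8431; e^(−k₂τ) = e^(−0.7701) = 0.4630.
C_B = 0.174×3.01/(0.785−0.174) × (0.8431−0.4630) = 0.8572×0.3801 = 0.3258 kmol/m³.
C_A = C_{A0}e^(−k₁τ) = 2.538 kmol/m³, so C_C = C_{A0}−C_A−C_B = 0.1465 kmol/m³; C_B/C_C = 2.22.

2.22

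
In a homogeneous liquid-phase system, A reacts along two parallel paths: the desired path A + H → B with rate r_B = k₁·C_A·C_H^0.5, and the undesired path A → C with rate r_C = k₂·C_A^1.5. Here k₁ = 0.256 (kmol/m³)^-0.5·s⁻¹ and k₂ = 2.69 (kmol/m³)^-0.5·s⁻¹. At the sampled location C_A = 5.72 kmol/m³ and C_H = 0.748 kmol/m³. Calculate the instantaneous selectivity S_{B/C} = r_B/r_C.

S_{B/C} = r_B/r_C = (k₁·C_A·C_H^0.5)/(k₂·C_A^1.5) = (k₁/k₂)·C_A^-0.5·C_H^0.5.
= (0.256×5.720×0.7480^0.5) / (2.69×5.720^1.5) = 1.266/36.80 = 0.0344.

0.0344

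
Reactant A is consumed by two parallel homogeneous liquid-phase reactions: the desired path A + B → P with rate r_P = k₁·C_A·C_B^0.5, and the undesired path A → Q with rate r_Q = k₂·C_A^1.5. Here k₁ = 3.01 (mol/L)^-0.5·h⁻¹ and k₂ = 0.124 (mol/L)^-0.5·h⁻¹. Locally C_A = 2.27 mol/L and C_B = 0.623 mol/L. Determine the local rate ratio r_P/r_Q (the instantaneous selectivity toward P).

12.7

S_{P/Q} = r_P/r_Q = (k₁·C_A·C_B^0.5)/(k₂·C_A^1.5) = (k₁/k₂)·C_A^-0.5·C_B^0.5.
= (3.01×2.270×0.6230^0.5) / (0.124×2.270^1.5) = 5.393/0.4241 = 12.7.
The undesired path is higher order in A, so low C_A (CSTR or dilute feed) favours P.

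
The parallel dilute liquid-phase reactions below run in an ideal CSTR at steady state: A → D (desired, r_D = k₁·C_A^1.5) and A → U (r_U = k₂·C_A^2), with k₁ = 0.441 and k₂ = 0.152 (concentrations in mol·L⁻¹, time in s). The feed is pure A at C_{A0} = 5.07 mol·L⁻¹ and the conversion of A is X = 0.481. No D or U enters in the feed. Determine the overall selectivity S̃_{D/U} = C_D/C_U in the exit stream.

Exit C_A = C_{A0}(1−X) = 5.07×0.519 = 2.631 mol·L⁻¹.
Rates in a CSTR are evaluated at the outlet concentration: r_D = 0.441×2.631^1.5 = 1.882, r_U = 0.152×2.631^2 = 1.052.
Overall selectivity = C_D/C_U = r_Dτ/(r_Uτ) = r_D/r_U = 1.79.

1.79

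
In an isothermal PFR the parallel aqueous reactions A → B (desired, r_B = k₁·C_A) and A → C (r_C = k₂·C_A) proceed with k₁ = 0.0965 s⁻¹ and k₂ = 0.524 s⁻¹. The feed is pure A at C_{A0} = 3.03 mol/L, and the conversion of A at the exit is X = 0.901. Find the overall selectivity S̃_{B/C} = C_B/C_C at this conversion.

0.184

C_A = C_{A0}(1−X) = 0.3000 mol/L.
Both paths are first order in A, so the instantaneous fraction to B is constant: dC_B/d(−C_A) = k₁/(k₁+k₂) = 0.1555.
C_B = 0.1555·(C_{A0}−C_A) = 0.1555×2.730 = 0.425 mol/L.
C_C = (C_{A0}−C_A)−C_B = 2.305 mol/L; S̃_{B/C} = 0.4246/2.305 = 0.184.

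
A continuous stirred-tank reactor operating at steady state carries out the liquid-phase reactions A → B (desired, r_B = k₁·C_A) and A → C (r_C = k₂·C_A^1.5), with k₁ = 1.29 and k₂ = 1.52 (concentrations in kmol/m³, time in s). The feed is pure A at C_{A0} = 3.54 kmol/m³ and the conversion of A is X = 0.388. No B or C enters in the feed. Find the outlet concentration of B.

0.502 kmol/m³

Exit C_A = C_{A0}(1−X) = 3.54×0.612 = 2.166 kmol/m³.
In a CSTR the entire volume is at exit conditions, so r_B = 1.29×2.166 = 2.795 and r_C = 1.52×2.166^1.5 = 4.847.
Fraction of consumed A going to B: r_B/(r_B+r_C) = 0.3657.
C_B = 0.3657·C_{A0}·X = 0.3657×3.54×0.388 = 0.502 kmol/m³.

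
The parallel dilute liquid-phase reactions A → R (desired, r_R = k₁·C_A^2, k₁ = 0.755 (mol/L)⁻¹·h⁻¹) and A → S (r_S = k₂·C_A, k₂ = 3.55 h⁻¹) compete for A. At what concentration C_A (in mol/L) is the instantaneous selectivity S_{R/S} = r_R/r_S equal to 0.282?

S_{R/S} = (k₁/k₂)·C_A ⇒ C_A = S·k₂/k₁.
= 0.282×3.55/0.755 = 1.33 mol/L.

1.33 mol/L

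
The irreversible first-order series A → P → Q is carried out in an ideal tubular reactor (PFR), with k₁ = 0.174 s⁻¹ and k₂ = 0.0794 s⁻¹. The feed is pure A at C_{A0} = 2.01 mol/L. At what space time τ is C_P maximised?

8.29 s

Setting dC_P/dτ = 0 gives τ_opt = ln(k₂/k₁)/(k₂−k₁).
= ln(0.0794/0.174)/(0.0794−0.174) = ln(0.4563)/-0.09460 = -0.7846/-0.09460 = 8.29 s.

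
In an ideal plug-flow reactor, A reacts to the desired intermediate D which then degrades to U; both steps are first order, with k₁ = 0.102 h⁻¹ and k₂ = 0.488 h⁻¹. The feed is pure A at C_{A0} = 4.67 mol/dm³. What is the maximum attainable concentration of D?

0.645 mol/dm³

At the optimum, C_{D,max}/C_{A0} = (k₁/k₂)^[k₂/(k₂−k₁)].
= (0.102/0.488)^(0.488/(0.488−0.102)) = (0.2090)^(1.264) = 0.1382.
C_{D,max} = 0.1382×4.67 = 0.645 mol/dm³.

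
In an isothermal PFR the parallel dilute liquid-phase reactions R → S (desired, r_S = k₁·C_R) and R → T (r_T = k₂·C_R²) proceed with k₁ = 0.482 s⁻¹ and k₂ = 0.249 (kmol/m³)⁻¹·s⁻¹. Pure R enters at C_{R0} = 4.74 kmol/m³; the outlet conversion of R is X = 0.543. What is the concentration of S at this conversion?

C_R = C_{R0}(1−X) = 2.166 kmol/m³.
Along a PFR/batch, dC_S/dC_R = −r_S/(r_S+r_T) = −k₁/(k₁+k₂·C_R).
Integrating from C_{R0} to C_R: C_S = (0.482/0.249)·ln[(0.482+0.249·4.74)/(0.482+0.249·2.17)] = 1.936·ln(1.662/1.021) = 0.9428 kmol/m³.

0.943 kmol/m³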